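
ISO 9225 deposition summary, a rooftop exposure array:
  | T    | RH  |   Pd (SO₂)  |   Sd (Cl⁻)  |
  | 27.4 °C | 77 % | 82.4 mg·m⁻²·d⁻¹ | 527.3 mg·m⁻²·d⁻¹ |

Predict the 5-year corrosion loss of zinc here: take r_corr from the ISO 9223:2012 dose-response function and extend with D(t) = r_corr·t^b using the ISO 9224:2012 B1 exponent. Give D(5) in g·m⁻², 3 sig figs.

D(5) = 337 g·m⁻²

zinc: temperature factor f = -0.071·(17.4) = -1.2354
  SO₂ term: 0.0129·82.4^0.44·exp(0.046·77-1.2354) = 0.9023
  Sd branch = 0.0175·Sd^0.57·e^(0.008·RH+0.085·T) = 11.85 μm/a
  r_corr = 0.9023 + 11.85 = 12.75 μm/a
Power-law: D(5) = r_corr · 5^0.813
  D(5) = 12.75 × 5^0.813 = 12.75 × 3.701 = 47.18 μm
  Mass loss = 47.18 μm × 7.14 g/cm³ = 336.9 g·m⁻²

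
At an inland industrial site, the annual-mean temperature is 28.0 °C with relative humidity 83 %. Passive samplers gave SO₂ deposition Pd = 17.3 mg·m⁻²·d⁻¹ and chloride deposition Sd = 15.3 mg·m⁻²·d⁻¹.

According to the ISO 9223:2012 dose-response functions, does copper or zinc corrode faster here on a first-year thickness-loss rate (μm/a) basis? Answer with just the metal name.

zinc

copper: T>10 °C ⇒ hinge -0.080·(28.0−10) = -1.4400
  sulphur-dioxide contribution → 0.3528 μm/a
  chloride contribution → 1.675 μm/a
  ⇒ r_corr(copper) = 2.028 μm/a
zinc: temperature factor f = -0.071·(18.0) = -1.2780
  sulphur-dioxide contribution → 0.5734 μm/a
  chloride contribution → 1.739 μm/a
  ⇒ r_corr(zinc) = 2.312 μm/a
Ordering by μm/a: zinc (2.31) > copper (2.03)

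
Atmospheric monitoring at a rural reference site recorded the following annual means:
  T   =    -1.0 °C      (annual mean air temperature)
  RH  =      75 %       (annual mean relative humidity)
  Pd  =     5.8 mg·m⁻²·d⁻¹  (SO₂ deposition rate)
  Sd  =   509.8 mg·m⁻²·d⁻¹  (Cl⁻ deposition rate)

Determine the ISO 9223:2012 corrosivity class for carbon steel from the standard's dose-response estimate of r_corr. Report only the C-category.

carbon steel: T≤10 °C ⇒ hinge +0.150·(-1.0−10) = -1.6500
  Pd branch = 1.77·Pd^0.52·e^(0.02·RH+f) = 3.8 μm/a
  Cl⁻ term: 0.102·509.8^0.62·exp(0.033·75+0.04·-1.0) = 55.55
  sum: 3.8 + 55.55 → r_corr = 59.35 μm/a
Category bounds: 50…80 μm/a bracket r_corr ⇒ C4

C4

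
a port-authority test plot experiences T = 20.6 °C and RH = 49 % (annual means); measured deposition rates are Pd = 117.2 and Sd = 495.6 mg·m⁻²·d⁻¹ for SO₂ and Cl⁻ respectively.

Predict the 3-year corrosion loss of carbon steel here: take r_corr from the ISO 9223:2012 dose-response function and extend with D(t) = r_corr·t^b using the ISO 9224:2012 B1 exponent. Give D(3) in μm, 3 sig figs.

D(3) = 154 μm

carbon steel: f(T) = -0.054·(T−10) [T>10 °C] = -0.5724
  sulphur-dioxide contribution → 31.68 μm/a
  chloride contribution → 54.92 μm/a
  total first-year rate 86.6 μm/a
Power-law: D(3) = r_corr · 3^0.523
  D(3) = 86.6 × 3^0.523 = 86.6 × 1.776 = 153.8 μm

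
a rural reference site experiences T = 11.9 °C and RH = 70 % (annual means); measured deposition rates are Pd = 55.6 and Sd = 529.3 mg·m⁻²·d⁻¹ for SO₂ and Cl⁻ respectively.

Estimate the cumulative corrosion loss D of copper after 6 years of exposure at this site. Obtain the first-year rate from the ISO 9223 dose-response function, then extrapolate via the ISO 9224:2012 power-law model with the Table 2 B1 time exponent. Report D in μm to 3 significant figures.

copper: T>10 °C ⇒ hinge -0.080·(11.9−10) = -0.1520
  SO₂ term: 0.0053·55.6^0.26·exp(0.059·70-0.1520) = 0.8047
  Sd branch = 0.01025·Sd^0.27·e^(0.036·RH+0.049·T) = 1.241 μm/a
  sum: 0.8047 + 1.241 → r_corr = 2.046 μm/a
Power-law: D(6) = r_corr · 6^0.667
  D(6) = 2.046 × 6^0.667 = 2.046 × 3.304 = 6.759 μm

D(6) = 6.76 μm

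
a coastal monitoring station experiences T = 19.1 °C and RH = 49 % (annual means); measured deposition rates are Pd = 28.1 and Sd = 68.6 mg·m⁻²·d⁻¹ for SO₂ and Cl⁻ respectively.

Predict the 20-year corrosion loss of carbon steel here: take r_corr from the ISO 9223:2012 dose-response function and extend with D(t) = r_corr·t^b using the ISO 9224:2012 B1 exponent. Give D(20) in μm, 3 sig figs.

D(20) = 151 μm

carbon steel: temperature factor f = -0.054·(9.1) = -0.4914
  SO₂ term: 1.77·28.1^0.52·exp(0.02·49-0.4914) = 16.35
  Cl⁻ term: 0.102·68.6^0.62·exp(0.033·49+0.04·19.1) = 15.18
  r_corr = 16.35 + 15.18 = 31.53 μm/a
Long-term exponent b (ISO 9224 Table 2, B1) = 0.523
  D(20) = 31.53 × 20^0.523 = 31.53 × 4.791 = 151 μm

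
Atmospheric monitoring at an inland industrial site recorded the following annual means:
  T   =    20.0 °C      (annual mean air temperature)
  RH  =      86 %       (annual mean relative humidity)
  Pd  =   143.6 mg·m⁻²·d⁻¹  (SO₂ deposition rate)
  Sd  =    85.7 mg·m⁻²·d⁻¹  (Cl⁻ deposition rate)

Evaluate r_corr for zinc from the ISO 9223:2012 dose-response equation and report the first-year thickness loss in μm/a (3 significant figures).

zinc: T>10 °C ⇒ hinge -0.071·(20.0−10) = -0.7100
  sulphur-dioxide contribution → 2.948 μm/a
  chloride contribution → 2.41 μm/a
  ⇒ r_corr(zinc) = 5.357 μm/a

r_corr = 5.36 μm/a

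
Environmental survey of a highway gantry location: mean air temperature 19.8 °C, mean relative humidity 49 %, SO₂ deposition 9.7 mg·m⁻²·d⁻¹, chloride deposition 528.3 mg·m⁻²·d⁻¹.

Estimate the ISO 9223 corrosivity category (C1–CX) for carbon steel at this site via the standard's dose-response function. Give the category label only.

C4

carbon steel: T>10 °C ⇒ hinge -0.054·(19.8−10) = -0.5292
  Pd branch = 1.77·Pd^0.52·e^(0.02·RH+f) = 9.055 μm/a
  Cl⁻ term: 0.102·528.3^0.62·exp(0.033·49+0.04·19.8) = 55.34
  sum: 9.055 + 55.34 → r_corr = 64.39 μm/a
ISO 9223 Table 2 (carbon steel): 50 < 64.4 ≤ 80 μm/a ⇒ C4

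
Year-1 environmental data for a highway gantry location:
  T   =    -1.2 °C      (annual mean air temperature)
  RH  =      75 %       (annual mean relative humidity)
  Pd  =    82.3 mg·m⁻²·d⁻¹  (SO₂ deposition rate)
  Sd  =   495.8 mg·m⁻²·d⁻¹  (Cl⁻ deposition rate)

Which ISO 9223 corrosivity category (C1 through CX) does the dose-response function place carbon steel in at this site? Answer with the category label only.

carbon steel: f(T) = +0.150·(T−10) [T≤10 °C] = -1.6800
  SO₂ term: 1.77·82.3^0.52·exp(0.02·75-1.6800) = 14.65
  Sd branch = 0.102·Sd^0.62·e^(0.033·RH+0.04·T) = 54.17 μm/a
  sum: 14.65 + 54.17 → r_corr = 68.81 μm/a
ISO 9223 Table 2 (carbon steel): 50 < 68.8 ≤ 80 μm/a ⇒ C4

C4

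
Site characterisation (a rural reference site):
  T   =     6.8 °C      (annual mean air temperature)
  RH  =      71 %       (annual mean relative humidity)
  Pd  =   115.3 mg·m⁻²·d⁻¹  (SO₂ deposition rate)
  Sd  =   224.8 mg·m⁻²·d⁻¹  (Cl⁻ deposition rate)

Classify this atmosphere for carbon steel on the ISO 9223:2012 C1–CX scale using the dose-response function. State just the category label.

carbon steel: T≤10 °C ⇒ hinge +0.150·(6.8−10) = -0.4800
  sulphur-dioxide contribution → 53.5 μm/a
  chloride contribution → 40.03 μm/a
  ⇒ r_corr(carbon steel) = 93.53 μm/a
ISO 9223 Table 2 (carbon steel): 80 < 93.5 ≤ 200 μm/a ⇒ C5

C5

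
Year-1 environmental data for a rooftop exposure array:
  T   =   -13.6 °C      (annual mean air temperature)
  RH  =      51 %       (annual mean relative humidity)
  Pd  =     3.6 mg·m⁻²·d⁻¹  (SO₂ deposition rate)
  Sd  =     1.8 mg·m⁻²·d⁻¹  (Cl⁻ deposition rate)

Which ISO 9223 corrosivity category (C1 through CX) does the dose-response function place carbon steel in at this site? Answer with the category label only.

C1

carbon steel: T≤10 °C ⇒ hinge +0.150·(-13.6−10) = -3.5400
  Pd branch = 1.77·Pd^0.52·e^(0.02·RH+f) = 0.2772 μm/a
  Cl⁻ term: 0.102·1.8^0.62·exp(0.033·51+0.04·-13.6) = 0.4587
  r_corr = 0.2772 + 0.4587 = 0.7359 μm/a
0.736 μm/a falls in (0, 1.3] for carbon steel → category C1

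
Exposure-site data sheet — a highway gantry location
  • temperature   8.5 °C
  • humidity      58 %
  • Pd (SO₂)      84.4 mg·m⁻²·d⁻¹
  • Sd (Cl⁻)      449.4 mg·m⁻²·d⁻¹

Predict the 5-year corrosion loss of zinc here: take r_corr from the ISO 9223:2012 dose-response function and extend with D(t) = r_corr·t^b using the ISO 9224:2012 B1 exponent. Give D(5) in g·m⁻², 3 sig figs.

D(5) = 81.9 g·m⁻²

zinc: f(T) = +0.038·(T−10) [T≤10 °C] = -0.0570
  Pd branch = 0.0129·Pd^0.44·e^(0.046·RH+f) = 1.236 μm/a
  Sd branch = 0.0175·Sd^0.57·e^(0.008·RH+0.085·T) = 1.863 μm/a
  r_corr = 1.236 + 1.863 = 3.1 μm/a
ISO 9224: D(t) = r_corr · t^b with b = 0.813 (zinc, B1)
  D(5) = 3.1 × 5^0.813 = 3.1 × 3.701 = 11.47 μm
  Mass loss = 11.47 μm × 7.14 g/cm³ = 81.9 g·m⁻²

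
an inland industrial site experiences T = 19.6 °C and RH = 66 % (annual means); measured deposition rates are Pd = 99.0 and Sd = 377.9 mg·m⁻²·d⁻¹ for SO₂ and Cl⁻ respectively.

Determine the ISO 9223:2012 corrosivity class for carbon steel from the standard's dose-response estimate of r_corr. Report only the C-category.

C5

carbon steel: temperature factor f = -0.054·(9.6) = -0.5184
  sulphur-dioxide contribution → 43.04 μm/a
  chloride contribution → 78.15 μm/a
  total first-year rate 121.2 μm/a
ISO 9223 Table 2 (carbon steel): 80 < 121 ≤ 200 μm/a ⇒ C5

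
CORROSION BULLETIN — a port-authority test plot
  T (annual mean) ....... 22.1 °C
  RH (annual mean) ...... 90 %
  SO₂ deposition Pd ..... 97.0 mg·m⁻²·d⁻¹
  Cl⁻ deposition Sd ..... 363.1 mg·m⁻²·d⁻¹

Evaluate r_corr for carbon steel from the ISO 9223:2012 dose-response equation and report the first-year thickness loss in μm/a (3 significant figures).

carbon steel: T>10 °C ⇒ hinge -0.054·(22.1−10) = -0.6534
  sulphur-dioxide contribution → 60.13 μm/a
  chloride contribution → 186 μm/a
  ⇒ r_corr(carbon steel) = 246.2 μm/a

r_corr = 246 μm/a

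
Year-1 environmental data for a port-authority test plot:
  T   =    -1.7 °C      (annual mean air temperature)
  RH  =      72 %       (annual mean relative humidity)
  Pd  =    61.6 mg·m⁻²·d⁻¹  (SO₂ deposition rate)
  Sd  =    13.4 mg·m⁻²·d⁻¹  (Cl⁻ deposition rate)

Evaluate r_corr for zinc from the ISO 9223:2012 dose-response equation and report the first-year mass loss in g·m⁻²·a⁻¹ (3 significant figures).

r_corr = 10.8 g·m⁻²·a⁻¹

zinc: f(T) = +0.038·(T−10) [T≤10 °C] = -0.4446
  Pd branch = 0.0129·Pd^0.44·e^(0.046·RH+f) = 1.391 μm/a
  Cl⁻ term: 0.0175·13.4^0.57·exp(0.008·72+0.085·-1.7) = 0.1183
  sum: 1.391 + 0.1183 → r_corr = 1.509 μm/a
Convert to mass loss: 1.509 μm/a × 7.14 g/cm³ = 10.78 g·m⁻²·a⁻¹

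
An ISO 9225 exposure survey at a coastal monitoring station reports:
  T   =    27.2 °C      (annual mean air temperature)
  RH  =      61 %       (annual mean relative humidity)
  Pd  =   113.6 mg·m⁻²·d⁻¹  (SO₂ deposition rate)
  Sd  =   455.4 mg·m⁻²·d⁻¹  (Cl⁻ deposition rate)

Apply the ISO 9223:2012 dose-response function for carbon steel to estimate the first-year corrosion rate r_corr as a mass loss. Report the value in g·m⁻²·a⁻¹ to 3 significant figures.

carbon steel: f(T) = -0.054·(T−10) [T>10 °C] = -0.9288
  sulphur-dioxide contribution → 27.75 μm/a
  chloride contribution → 100.8 μm/a
  ⇒ r_corr(carbon steel) = 128.6 μm/a
Convert to mass loss: 128.6 μm/a × 7.85 g/cm³ = 1009 g·m⁻²·a⁻¹

r_corr = 1.01e+03 g·m⁻²·a⁻¹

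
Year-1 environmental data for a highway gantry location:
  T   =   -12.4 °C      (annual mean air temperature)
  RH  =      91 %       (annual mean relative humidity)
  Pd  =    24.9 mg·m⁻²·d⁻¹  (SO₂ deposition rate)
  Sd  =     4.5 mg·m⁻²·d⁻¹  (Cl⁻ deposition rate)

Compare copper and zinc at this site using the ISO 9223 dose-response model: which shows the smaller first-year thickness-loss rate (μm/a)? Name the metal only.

copper: temperature factor f = +0.126·(-22.4) = -2.8224
  SO₂ term: 0.0053·24.9^0.26·exp(0.059·91-2.8224) = 0.156
  Sd branch = 0.01025·Sd^0.27·e^(0.036·RH+0.049·T) = 0.2218 μm/a
  r_corr = 0.156 + 0.2218 = 0.3778 μm/a
zinc: temperature factor f = +0.038·(-22.4) = -0.8512
  Pd branch = 0.0129·Pd^0.44·e^(0.046·RH+f) = 1.49 μm/a
  Sd branch = 0.0175·Sd^0.57·e^(0.008·RH+0.085·T) = 0.02977 μm/a
  r_corr = 1.49 + 0.02977 = 1.52 μm/a
Ordering by μm/a: zinc (1.52) > copper (0.378)

copper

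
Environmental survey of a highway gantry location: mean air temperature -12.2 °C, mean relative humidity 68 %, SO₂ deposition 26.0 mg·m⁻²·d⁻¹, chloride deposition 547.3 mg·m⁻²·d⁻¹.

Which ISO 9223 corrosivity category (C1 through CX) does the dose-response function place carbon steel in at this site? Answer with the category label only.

C3

carbon steel: temperature factor f = +0.150·(-22.2) = -3.3300
  Pd branch = 1.77·Pd^0.52·e^(0.02·RH+f) = 1.343 μm/a
  Cl⁻ term: 0.102·547.3^0.62·exp(0.033·68+0.04·-12.2) = 29.44
  sum: 1.343 + 29.44 → r_corr = 30.78 μm/a
ISO 9223 Table 2 (carbon steel): 25 < 30.8 ≤ 50 μm/a ⇒ C3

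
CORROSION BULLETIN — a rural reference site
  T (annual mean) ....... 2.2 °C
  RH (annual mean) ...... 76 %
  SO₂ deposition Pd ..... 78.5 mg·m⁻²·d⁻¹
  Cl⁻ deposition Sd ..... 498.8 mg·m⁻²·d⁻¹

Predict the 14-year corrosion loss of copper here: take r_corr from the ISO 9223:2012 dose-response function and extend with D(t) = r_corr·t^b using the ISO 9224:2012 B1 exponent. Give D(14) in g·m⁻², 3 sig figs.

copper: temperature factor f = +0.126·(-7.8) = -0.9828
  sulphur-dioxide contribution → 0.5464 μm/a
  chloride contribution → 0.9423 μm/a
  ⇒ r_corr(copper) = 1.489 μm/a
Long-term exponent b (ISO 9224 Table 2, B1) = 0.667
  D(14) = 1.489 × 14^0.667 = 1.489 × 5.814 = 8.655 μm
  Mass loss = 8.655 μm × 8.96 g/cm³ = 77.55 g·m⁻²

D(14) = 77.6 g·m⁻²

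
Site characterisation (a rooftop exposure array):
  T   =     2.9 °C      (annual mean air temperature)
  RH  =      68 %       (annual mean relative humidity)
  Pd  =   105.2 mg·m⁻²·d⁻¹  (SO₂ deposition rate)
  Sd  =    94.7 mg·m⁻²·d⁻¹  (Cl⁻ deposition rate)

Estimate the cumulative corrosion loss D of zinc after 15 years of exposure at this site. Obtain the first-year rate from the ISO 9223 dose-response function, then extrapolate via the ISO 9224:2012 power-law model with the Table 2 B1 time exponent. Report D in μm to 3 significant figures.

zinc: T≤10 °C ⇒ hinge +0.038·(2.9−10) = -0.2698
  SO₂ term: 0.0129·105.2^0.44·exp(0.046·68-0.2698) = 1.744
  Cl⁻ term: 0.0175·94.7^0.57·exp(0.008·68+0.085·2.9) = 0.5163
  r_corr = 1.744 + 0.5163 = 2.26 μm/a
Power-law: D(15) = r_corr · 15^0.813
  D(15) = 2.26 × 15^0.813 = 2.26 × 9.04 = 20.43 μm

D(15) = 20.4 μm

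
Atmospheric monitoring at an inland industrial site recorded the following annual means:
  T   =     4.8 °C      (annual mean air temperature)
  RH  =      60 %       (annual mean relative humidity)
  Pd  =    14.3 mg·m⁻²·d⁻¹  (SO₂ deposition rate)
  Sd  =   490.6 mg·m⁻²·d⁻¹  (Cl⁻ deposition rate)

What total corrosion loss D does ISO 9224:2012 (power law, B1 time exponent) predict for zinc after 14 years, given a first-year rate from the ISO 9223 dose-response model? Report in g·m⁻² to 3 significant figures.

D(14) = 122 g·m⁻²

zinc: f(T) = +0.038·(T−10) [T≤10 °C] = -0.1976
  SO₂ term: 0.0129·14.3^0.44·exp(0.046·60-0.1976) = 0.5392
  Cl⁻ term: 0.0175·490.6^0.57·exp(0.008·60+0.085·4.8) = 1.453
  r_corr = 0.5392 + 1.453 = 1.993 μm/a
ISO 9224: D(t) = r_corr · t^b with b = 0.813 (zinc, B1)
  D(14) = 1.993 × 14^0.813 = 1.993 × 8.547 = 17.03 μm
  Mass loss = 17.03 μm × 7.14 g/cm³ = 121.6 g·m⁻²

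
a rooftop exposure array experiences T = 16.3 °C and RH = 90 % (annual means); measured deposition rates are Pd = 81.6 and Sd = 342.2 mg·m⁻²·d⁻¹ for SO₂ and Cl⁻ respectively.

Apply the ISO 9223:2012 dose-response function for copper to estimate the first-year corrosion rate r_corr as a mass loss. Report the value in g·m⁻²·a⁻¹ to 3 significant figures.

r_corr = 43.4 g·m⁻²·a⁻¹

copper: f(T) = -0.080·(T−10) [T>10 °C] = -0.5040
  sulphur-dioxide contribution → 2.035 μm/a
  chloride contribution → 2.812 μm/a
  ⇒ r_corr(copper) = 4.847 μm/a
Convert to mass loss: 4.847 μm/a × 8.96 g/cm³ = 43.42 g·m⁻²·a⁻¹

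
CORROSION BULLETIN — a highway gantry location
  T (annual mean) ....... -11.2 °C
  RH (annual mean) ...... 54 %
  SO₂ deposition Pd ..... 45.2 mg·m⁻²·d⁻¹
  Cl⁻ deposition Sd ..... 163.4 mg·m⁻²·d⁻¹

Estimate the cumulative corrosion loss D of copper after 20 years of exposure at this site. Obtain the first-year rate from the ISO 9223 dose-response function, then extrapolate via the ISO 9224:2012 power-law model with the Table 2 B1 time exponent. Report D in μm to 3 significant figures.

D(20) = 1.38 μm

copper: temperature factor f = +0.126·(-21.2) = -2.6712
  SO₂ term: 0.0053·45.2^0.26·exp(0.059·54-2.6712) = 0.02389
  Sd branch = 0.01025·Sd^0.27·e^(0.036·RH+0.049·T) = 0.1638 μm/a
  r_corr = 0.02389 + 0.1638 = 0.1877 μm/a
Power-law: D(20) = r_corr · 20^0.667
  D(20) = 0.1877 × 20^0.667 = 0.1877 × 7.375 = 1.384 μm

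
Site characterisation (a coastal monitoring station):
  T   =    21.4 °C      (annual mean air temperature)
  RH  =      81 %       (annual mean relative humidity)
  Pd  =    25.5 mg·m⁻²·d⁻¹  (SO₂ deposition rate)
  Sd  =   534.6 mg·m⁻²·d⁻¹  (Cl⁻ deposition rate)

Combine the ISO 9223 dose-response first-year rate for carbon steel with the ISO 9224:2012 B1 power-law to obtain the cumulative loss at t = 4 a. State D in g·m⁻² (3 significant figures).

carbon steel: f(T) = -0.054·(T−10) [T>10 °C] = -0.6156
  SO₂ term: 1.77·25.5^0.52·exp(0.02·81-0.6156) = 26.04
  Cl⁻ term: 0.102·534.6^0.62·exp(0.033·81+0.04·21.4) = 170.8
  sum: 26.04 + 170.8 → r_corr = 196.9 μm/a
Power-law: D(4) = r_corr · 4^0.523
  D(4) = 196.9 × 4^0.523 = 196.9 × 2.065 = 406.5 μm
  Mass loss = 406.5 μm × 7.85 g/cm³ = 3191 g·m⁻²

D(4) = 3.19e+03 g·m⁻²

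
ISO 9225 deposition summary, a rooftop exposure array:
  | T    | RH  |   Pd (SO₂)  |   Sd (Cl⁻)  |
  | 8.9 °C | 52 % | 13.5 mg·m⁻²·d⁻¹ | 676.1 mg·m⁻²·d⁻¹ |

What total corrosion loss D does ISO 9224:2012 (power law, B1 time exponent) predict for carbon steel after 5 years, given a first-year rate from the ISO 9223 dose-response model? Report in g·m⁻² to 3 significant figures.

D(5) = 1.14e+03 g·m⁻²

carbon steel: f(T) = +0.150·(T−10) [T≤10 °C] = -0.1650
  SO₂ term: 1.77·13.5^0.52·exp(0.02·52-0.1650) = 16.43
  Sd branch = 0.102·Sd^0.62·e^(0.033·RH+0.04·T) = 46.03 μm/a
  sum: 16.43 + 46.03 → r_corr = 62.47 μm/a
ISO 9224: D(t) = r_corr · t^b with b = 0.523 (carbon steel, B1)
  D(5) = 62.47 × 5^0.523 = 62.47 × 2.32 = 144.9 μm
  Mass loss = 144.9 μm × 7.85 g/cm³ = 1138 g·m⁻²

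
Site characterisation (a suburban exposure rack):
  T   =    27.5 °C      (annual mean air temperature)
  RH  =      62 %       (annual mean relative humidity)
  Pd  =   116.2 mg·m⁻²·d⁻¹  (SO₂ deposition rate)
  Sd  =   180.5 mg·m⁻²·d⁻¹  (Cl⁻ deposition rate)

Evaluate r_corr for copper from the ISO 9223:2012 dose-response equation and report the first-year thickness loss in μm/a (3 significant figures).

copper: f(T) = -0.080·(T−10) [T>10 °C] = -1.4000
  SO₂ term: 0.0053·116.2^0.26·exp(0.059·62-1.4000) = 0.1745
  Sd branch = 0.01025·Sd^0.27·e^(0.036·RH+0.049·T) = 1.495 μm/a
  r_corr = 0.1745 + 1.495 = 1.669 μm/a

r_corr = 1.67 μm/a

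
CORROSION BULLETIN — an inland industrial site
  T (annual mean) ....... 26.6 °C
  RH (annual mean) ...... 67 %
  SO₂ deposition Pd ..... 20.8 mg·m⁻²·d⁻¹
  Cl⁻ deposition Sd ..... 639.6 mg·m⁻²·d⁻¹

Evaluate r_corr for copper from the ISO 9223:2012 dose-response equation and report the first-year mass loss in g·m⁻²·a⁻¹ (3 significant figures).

copper: temperature factor f = -0.080·(16.6) = -1.3280
  SO₂ term: 0.0053·20.8^0.26·exp(0.059·67-1.3280) = 0.1611
  Sd branch = 0.01025·Sd^0.27·e^(0.036·RH+0.049·T) = 2.409 μm/a
  sum: 0.1611 + 2.409 → r_corr = 2.57 μm/a
Convert to mass loss: 2.57 μm/a × 8.96 g/cm³ = 23.03 g·m⁻²·a⁻¹

r_corr = 23.0 g·m⁻²·a⁻¹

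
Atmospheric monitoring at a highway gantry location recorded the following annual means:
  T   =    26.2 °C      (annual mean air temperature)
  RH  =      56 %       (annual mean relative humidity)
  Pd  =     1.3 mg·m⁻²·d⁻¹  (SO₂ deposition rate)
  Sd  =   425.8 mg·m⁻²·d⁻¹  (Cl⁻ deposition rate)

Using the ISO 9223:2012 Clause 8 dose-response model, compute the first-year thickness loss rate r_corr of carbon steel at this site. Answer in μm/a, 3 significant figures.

carbon steel: f(T) = -0.054·(T−10) [T>10 °C] = -0.8748
  sulphur-dioxide contribution → 2.592 μm/a
  chloride contribution → 78.78 μm/a
  ⇒ r_corr(carbon steel) = 81.37 μm/a

r_corr = 81.4 μm/a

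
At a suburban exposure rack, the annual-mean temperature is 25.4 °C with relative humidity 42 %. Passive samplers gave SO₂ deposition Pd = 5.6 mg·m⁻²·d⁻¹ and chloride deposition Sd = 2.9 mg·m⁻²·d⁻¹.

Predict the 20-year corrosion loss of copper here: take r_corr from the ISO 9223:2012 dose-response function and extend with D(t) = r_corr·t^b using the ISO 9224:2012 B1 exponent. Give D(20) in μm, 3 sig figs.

D(20) = 1.80 μm

copper: T>10 °C ⇒ hinge -0.080·(25.4−10) = -1.2320
  Pd branch = 0.0053·Pd^0.26·e^(0.059·RH+f) = 0.02884 μm/a
  Sd branch = 0.01025·Sd^0.27·e^(0.036·RH+0.049·T) = 0.2152 μm/a
  sum: 0.02884 + 0.2152 → r_corr = 0.244 μm/a
ISO 9224: D(t) = r_corr · t^b with b = 0.667 (copper, B1)
  D(20) = 0.244 × 20^0.667 = 0.244 × 7.375 = 1.8 μm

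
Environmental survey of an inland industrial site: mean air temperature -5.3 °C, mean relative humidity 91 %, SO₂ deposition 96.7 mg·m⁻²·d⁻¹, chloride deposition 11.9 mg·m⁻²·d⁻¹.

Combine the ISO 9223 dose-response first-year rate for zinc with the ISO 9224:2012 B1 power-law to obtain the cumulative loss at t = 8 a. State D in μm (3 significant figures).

D(8) = 19.7 μm

zinc: T≤10 °C ⇒ hinge +0.038·(-5.3−10) = -0.5814
  sulphur-dioxide contribution → 3.545 μm/a
  chloride contribution → 0.09476 μm/a
  total first-year rate 3.64 μm/a
ISO 9224: D(t) = r_corr · t^b with b = 0.813 (zinc, B1)
  D(8) = 3.64 × 8^0.813 = 3.64 × 5.423 = 19.74 μm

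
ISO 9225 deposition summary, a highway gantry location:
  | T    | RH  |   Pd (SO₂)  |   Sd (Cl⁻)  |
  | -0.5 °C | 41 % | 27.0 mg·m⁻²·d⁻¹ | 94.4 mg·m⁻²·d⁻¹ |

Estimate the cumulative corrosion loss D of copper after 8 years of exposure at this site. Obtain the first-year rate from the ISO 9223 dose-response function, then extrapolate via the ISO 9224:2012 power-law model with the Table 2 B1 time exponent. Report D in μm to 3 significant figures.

copper: T≤10 °C ⇒ hinge +0.126·(-0.5−10) = -1.3230
  SO₂ term: 0.0053·27.0^0.26·exp(0.059·41-1.3230) = 0.03736
  Cl⁻ term: 0.01025·94.4^0.27·exp(0.036·41+0.049·-0.5) = 0.1494
  sum: 0.03736 + 0.1494 → r_corr = 0.1868 μm/a
ISO 9224: D(t) = r_corr · t^b with b = 0.667 (copper, B1)
  D(8) = 0.1868 × 8^0.667 = 0.1868 × 4.003 = 0.7476 μm

D(8) = 0.748 μm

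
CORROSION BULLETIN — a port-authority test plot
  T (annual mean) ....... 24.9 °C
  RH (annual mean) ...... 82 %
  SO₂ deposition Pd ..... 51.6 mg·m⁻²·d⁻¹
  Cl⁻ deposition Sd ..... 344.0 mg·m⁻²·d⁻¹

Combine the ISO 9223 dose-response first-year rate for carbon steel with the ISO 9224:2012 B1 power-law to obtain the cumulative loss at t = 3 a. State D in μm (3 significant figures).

D(3) = 331 μm

carbon steel: temperature factor f = -0.054·(14.9) = -0.8046
  SO₂ term: 1.77·51.6^0.52·exp(0.02·82-0.8046) = 31.72
  Sd branch = 0.102·Sd^0.62·e^(0.033·RH+0.04·T) = 154.5 μm/a
  r_corr = 31.72 + 154.5 = 186.3 μm/a
Long-term exponent b (ISO 9224 Table 2, B1) = 0.523
  D(3) = 186.3 × 3^0.523 = 186.3 × 1.776 = 330.9 μm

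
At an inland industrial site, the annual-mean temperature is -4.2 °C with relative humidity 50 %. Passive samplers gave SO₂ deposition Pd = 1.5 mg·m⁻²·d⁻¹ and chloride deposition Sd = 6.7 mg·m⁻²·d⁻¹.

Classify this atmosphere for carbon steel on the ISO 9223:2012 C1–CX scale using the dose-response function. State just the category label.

C2

carbon steel: f(T) = +0.150·(T−10) [T≤10 °C] = -2.1300
  Pd branch = 1.77·Pd^0.52·e^(0.02·RH+f) = 0.706 μm/a
  Sd branch = 0.102·Sd^0.62·e^(0.033·RH+0.04·T) = 1.46 μm/a
  r_corr = 0.706 + 1.46 = 2.166 μm/a
2.17 μm/a falls in (1.3, 25] for carbon steel → category C2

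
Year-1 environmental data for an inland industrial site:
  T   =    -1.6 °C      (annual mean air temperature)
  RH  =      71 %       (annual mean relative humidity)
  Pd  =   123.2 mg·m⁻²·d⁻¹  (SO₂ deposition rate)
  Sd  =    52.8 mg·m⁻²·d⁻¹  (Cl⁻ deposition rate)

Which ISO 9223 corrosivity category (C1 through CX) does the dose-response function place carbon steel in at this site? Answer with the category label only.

C3

carbon steel: temperature factor f = +0.150·(-11.6) = -1.7400
  SO₂ term: 1.77·123.2^0.52·exp(0.02·71-1.7400) = 15.71
  Cl⁻ term: 0.102·52.8^0.62·exp(0.033·71+0.04·-1.6) = 11.65
  r_corr = 15.71 + 11.65 = 27.36 μm/a
Category bounds: 25…50 μm/a bracket r_corr ⇒ C3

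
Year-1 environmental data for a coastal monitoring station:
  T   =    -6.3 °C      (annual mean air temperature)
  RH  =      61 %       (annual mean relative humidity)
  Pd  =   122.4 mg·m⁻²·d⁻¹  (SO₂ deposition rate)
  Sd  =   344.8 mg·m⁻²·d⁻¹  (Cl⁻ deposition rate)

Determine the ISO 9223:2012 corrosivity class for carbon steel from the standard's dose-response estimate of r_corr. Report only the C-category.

C3

carbon steel: f(T) = +0.150·(T−10) [T≤10 °C] = -2.4450
  sulphur-dioxide contribution → 6.333 μm/a
  chloride contribution → 22.22 μm/a
  ⇒ r_corr(carbon steel) = 28.55 μm/a
Category bounds: 25…50 μm/a bracket r_corr ⇒ C3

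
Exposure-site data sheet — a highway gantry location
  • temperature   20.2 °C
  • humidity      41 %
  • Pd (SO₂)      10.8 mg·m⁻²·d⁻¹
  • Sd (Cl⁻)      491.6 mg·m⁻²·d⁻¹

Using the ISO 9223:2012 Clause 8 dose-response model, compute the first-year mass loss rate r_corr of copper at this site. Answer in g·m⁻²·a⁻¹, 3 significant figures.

r_corr = 6.20 g·m⁻²·a⁻¹

copper: temperature factor f = -0.080·(10.2) = -0.8160
  SO₂ term: 0.0053·10.8^0.26·exp(0.059·41-0.8160) = 0.04888
  Cl⁻ term: 0.01025·491.6^0.27·exp(0.036·41+0.049·20.2) = 0.6432
  r_corr = 0.04888 + 0.6432 = 0.6921 μm/a
Convert to mass loss: 0.6921 μm/a × 8.96 g/cm³ = 6.201 g·m⁻²·a⁻¹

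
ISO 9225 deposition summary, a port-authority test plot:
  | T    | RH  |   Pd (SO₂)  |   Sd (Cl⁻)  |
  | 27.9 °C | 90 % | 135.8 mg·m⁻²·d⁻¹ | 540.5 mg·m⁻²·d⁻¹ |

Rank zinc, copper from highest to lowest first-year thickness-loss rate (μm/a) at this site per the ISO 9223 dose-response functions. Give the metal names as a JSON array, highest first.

["zinc", "copper"]

zinc: f(T) = -0.071·(T−10) [T>10 °C] = -1.2709
  SO₂ term: 0.0129·135.8^0.44·exp(0.046·90-1.2709) = 1.973
  Cl⁻ term: 0.0175·540.5^0.57·exp(0.008·90+0.085·27.9) = 13.91
  sum: 1.973 + 13.91 → r_corr = 15.88 μm/a
copper: T>10 °C ⇒ hinge -0.080·(27.9−10) = -1.4320
  SO₂ term: 0.0053·135.8^0.26·exp(0.059·90-1.4320) = 0.9184
  Cl⁻ term: 0.01025·540.5^0.27·exp(0.036·90+0.049·27.9) = 5.616
  sum: 0.9184 + 5.616 → r_corr = 6.534 μm/a
Ordering by μm/a: zinc (15.9) > copper (6.53)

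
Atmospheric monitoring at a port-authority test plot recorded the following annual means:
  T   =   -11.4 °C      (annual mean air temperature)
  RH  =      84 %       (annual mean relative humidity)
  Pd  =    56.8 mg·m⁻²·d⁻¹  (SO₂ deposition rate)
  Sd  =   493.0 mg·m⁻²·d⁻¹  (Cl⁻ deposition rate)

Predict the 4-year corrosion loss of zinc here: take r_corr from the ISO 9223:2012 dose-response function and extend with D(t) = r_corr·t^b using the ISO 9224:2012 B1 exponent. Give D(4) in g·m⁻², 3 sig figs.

D(4) = 45.4 g·m⁻²

zinc: temperature factor f = +0.038·(-21.4) = -0.8132
  Pd branch = 0.0129·Pd^0.44·e^(0.046·RH+f) = 1.612 μm/a
  Cl⁻ term: 0.0175·493.0^0.57·exp(0.008·84+0.085·-11.4) = 0.4456
  r_corr = 1.612 + 0.4456 = 2.058 μm/a
ISO 9224: D(t) = r_corr · t^b with b = 0.813 (zinc, B1)
  D(4) = 2.058 × 4^0.813 = 2.058 × 3.087 = 6.352 μm
  Mass loss = 6.352 μm × 7.14 g/cm³ = 45.35 g·m⁻²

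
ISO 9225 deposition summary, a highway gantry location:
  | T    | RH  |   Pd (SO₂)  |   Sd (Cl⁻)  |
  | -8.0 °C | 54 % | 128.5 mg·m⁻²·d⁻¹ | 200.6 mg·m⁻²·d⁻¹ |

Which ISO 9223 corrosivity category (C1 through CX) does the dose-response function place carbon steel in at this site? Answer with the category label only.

C2

carbon steel: T≤10 °C ⇒ hinge +0.150·(-8.0−10) = -2.7000
  Pd branch = 1.77·Pd^0.52·e^(0.02·RH+f) = 4.376 μm/a
  Sd branch = 0.102·Sd^0.62·e^(0.033·RH+0.04·T) = 11.78 μm/a
  r_corr = 4.376 + 11.78 = 16.15 μm/a
Category bounds: 1.3…25 μm/a bracket r_corr ⇒ C2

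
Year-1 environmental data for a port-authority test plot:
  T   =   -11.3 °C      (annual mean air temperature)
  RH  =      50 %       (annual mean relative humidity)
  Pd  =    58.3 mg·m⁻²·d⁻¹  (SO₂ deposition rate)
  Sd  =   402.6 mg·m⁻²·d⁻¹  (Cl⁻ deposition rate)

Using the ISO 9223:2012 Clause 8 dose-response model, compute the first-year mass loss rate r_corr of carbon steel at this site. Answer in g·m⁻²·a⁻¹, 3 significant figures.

r_corr = 122 g·m⁻²·a⁻¹

carbon steel: T≤10 °C ⇒ hinge +0.150·(-11.3−10) = -3.1950
  SO₂ term: 1.77·58.3^0.52·exp(0.02·50-3.1950) = 1.632
  Sd branch = 0.102·Sd^0.62·e^(0.033·RH+0.04·T) = 13.93 μm/a
  r_corr = 1.632 + 13.93 = 15.56 μm/a
Convert to mass loss: 15.56 μm/a × 7.85 g/cm³ = 122.2 g·m⁻²·a⁻¹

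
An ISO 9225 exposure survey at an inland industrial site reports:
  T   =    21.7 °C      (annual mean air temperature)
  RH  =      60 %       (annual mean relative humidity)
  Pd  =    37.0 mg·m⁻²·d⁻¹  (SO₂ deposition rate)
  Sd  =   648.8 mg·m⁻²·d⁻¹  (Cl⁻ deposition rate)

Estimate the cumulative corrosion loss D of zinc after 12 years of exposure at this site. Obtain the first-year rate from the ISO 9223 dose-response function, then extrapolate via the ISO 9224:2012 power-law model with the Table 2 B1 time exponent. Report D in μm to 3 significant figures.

zinc: T>10 °C ⇒ hinge -0.071·(21.7−10) = -0.8307
  SO₂ term: 0.0129·37.0^0.44·exp(0.046·60-0.8307) = 0.435
  Cl⁻ term: 0.0175·648.8^0.57·exp(0.008·60+0.085·21.7) = 7.169
  sum: 0.435 + 7.169 → r_corr = 7.604 μm/a
ISO 9224: D(t) = r_corr · t^b with b = 0.813 (zinc, B1)
  D(12) = 7.604 × 12^0.813 = 7.604 × 7.54 = 57.33 μm

D(12) = 57.3 μm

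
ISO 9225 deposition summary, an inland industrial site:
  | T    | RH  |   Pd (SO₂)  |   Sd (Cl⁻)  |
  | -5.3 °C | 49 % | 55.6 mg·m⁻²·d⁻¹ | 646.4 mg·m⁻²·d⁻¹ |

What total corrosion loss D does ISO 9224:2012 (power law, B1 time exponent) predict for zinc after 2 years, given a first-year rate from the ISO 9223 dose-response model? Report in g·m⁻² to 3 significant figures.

D(2) = 13.3 g·m⁻²

zinc: temperature factor f = +0.038·(-15.3) = -0.5814
  Pd branch = 0.0129·Pd^0.44·e^(0.046·RH+f) = 0.4026 μm/a
  Sd branch = 0.0175·Sd^0.57·e^(0.008·RH+0.085·T) = 0.6601 μm/a
  sum: 0.4026 + 0.6601 → r_corr = 1.063 μm/a
Power-law: D(2) = r_corr · 2^0.813
  D(2) = 1.063 × 2^0.813 = 1.063 × 1.757 = 1.867 μm
  Mass loss = 1.867 μm × 7.14 g/cm³ = 13.33 g·m⁻²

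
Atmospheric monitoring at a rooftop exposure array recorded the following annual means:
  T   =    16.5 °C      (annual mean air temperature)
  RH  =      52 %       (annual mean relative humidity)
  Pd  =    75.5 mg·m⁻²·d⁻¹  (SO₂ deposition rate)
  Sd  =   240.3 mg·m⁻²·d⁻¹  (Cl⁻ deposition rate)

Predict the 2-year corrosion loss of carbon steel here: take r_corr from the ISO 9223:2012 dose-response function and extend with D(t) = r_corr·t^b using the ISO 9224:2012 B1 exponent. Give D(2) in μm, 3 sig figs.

carbon steel: f(T) = -0.054·(T−10) [T>10 °C] = -0.3510
  sulphur-dioxide contribution → 33.4 μm/a
  chloride contribution → 32.85 μm/a
  total first-year rate 66.25 μm/a
Power-law: D(2) = r_corr · 2^0.523
  D(2) = 66.25 × 2^0.523 = 66.25 × 1.437 = 95.2 μm

D(2) = 95.2 μm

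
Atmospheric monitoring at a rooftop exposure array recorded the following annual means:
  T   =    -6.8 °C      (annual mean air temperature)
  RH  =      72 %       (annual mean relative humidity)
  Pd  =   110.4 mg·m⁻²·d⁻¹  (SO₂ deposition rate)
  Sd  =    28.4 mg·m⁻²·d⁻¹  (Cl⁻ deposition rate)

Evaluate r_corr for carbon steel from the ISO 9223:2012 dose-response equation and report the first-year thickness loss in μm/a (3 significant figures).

carbon steel: temperature factor f = +0.150·(-16.8) = -2.5200
  Pd branch = 1.77·Pd^0.52·e^(0.02·RH+f) = 6.939 μm/a
  Cl⁻ term: 0.102·28.4^0.62·exp(0.033·72+0.04·-6.8) = 6.659
  r_corr = 6.939 + 6.659 = 13.6 μm/a

r_corr = 13.6 μm/a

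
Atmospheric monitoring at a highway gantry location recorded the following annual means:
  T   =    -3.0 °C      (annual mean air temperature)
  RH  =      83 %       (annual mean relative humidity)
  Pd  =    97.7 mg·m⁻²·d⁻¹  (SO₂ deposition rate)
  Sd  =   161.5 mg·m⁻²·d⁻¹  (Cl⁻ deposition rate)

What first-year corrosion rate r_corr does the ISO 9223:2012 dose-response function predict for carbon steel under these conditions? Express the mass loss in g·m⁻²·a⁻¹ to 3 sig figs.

r_corr = 370 g·m⁻²·a⁻¹

carbon steel: temperature factor f = +0.150·(-13.0) = -1.9500
  Pd branch = 1.77·Pd^0.52·e^(0.02·RH+f) = 14.35 μm/a
  Sd branch = 0.102·Sd^0.62·e^(0.033·RH+0.04·T) = 32.74 μm/a
  sum: 14.35 + 32.74 → r_corr = 47.09 μm/a
Convert to mass loss: 47.09 μm/a × 7.85 g/cm³ = 369.6 g·m⁻²·a⁻¹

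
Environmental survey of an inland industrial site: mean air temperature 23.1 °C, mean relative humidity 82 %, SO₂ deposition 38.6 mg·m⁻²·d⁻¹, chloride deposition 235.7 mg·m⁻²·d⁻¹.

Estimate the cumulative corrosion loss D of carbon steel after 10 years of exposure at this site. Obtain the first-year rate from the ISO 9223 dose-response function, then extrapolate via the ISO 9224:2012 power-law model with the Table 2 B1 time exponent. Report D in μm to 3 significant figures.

D(10) = 480 μm

carbon steel: temperature factor f = -0.054·(13.1) = -0.7074
  sulphur-dioxide contribution → 30.06 μm/a
  chloride contribution → 113.8 μm/a
  ⇒ r_corr(carbon steel) = 143.8 μm/a
ISO 9224: D(t) = r_corr · t^b with b = 0.523 (carbon steel, B1)
  D(10) = 143.8 × 10^0.523 = 143.8 × 3.334 = 479.5 μm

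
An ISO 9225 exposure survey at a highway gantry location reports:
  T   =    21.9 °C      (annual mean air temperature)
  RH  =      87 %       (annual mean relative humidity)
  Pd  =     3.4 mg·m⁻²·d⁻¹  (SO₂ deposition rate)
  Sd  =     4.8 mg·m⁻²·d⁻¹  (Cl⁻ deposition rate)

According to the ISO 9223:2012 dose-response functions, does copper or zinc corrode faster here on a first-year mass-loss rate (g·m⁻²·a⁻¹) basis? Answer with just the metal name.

copper

copper: T>10 °C ⇒ hinge -0.080·(21.9−10) = -0.9520
  sulphur-dioxide contribution → 0.4767 μm/a
  chloride contribution → 1.049 μm/a
  total first-year rate 1.526 μm/a
  mass loss = 1.526 μm/a × 8.96 g/cm³ = 13.67 g·m⁻²·a⁻¹
zinc: T>10 °C ⇒ hinge -0.071·(21.9−10) = -0.8449
  sulphur-dioxide contribution → 0.5195 μm/a
  chloride contribution → 0.5521 μm/a
  ⇒ r_corr(zinc) = 1.072 μm/a
  mass loss = 1.072 μm/a × 7.14 g/cm³ = 7.651 g·m⁻²·a⁻¹
Ordering by g·m⁻²·a⁻¹: copper (13.7) > zinc (7.65)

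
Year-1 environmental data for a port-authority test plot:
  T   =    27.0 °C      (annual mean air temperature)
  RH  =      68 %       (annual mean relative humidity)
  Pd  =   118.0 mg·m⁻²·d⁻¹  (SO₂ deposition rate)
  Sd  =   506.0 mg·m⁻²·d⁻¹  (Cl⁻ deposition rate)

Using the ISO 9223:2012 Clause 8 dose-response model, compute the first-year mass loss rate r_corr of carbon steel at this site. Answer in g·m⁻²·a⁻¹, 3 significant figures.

carbon steel: f(T) = -0.054·(T−10) [T>10 °C] = -0.9180
  Pd branch = 1.77·Pd^0.52·e^(0.02·RH+f) = 32.91 μm/a
  Sd branch = 0.102·Sd^0.62·e^(0.033·RH+0.04·T) = 134.5 μm/a
  r_corr = 32.91 + 134.5 = 167.4 μm/a
Convert to mass loss: 167.4 μm/a × 7.85 g/cm³ = 1314 g·m⁻²·a⁻¹

r_corr = 1.31e+03 g·m⁻²·a⁻¹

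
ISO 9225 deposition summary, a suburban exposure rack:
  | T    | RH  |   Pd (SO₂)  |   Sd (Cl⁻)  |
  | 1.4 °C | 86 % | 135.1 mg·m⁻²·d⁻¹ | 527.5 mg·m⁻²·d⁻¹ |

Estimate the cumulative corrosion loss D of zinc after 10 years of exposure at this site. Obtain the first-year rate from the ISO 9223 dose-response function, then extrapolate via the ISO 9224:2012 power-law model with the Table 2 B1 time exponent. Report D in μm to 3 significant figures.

zinc: f(T) = +0.038·(T−10) [T≤10 °C] = -0.3268
  Pd branch = 0.0129·Pd^0.44·e^(0.046·RH+f) = 4.209 μm/a
  Cl⁻ term: 0.0175·527.5^0.57·exp(0.008·86+0.085·1.4) = 1.397
  sum: 4.209 + 1.397 → r_corr = 5.606 μm/a
Power-law: D(10) = r_corr · 10^0.813
  D(10) = 5.606 × 10^0.813 = 5.606 × 6.501 = 36.45 μm

D(10) = 36.4 μm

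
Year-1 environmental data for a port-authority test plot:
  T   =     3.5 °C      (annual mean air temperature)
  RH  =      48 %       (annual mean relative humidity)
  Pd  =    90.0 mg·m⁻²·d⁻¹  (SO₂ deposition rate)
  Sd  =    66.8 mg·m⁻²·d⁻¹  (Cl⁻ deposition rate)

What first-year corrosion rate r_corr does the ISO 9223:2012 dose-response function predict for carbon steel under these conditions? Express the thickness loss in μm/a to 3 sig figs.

carbon steel: f(T) = +0.150·(T−10) [T≤10 °C] = -0.9750
  Pd branch = 1.77·Pd^0.52·e^(0.02·RH+f) = 18.1 μm/a
  Sd branch = 0.102·Sd^0.62·e^(0.033·RH+0.04·T) = 7.739 μm/a
  sum: 18.1 + 7.739 → r_corr = 25.84 μm/a

r_corr = 25.8 μm/a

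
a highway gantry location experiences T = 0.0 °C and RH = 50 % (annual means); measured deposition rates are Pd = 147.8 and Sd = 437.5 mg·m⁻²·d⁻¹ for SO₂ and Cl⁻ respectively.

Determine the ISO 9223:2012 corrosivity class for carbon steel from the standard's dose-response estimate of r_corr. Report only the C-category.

C3

carbon steel: temperature factor f = +0.150·(-10.0) = -1.5000
  sulphur-dioxide contribution → 14.42 μm/a
  chloride contribution → 23.05 μm/a
  ⇒ r_corr(carbon steel) = 37.47 μm/a
37.5 μm/a falls in (25, 50] for carbon steel → category C3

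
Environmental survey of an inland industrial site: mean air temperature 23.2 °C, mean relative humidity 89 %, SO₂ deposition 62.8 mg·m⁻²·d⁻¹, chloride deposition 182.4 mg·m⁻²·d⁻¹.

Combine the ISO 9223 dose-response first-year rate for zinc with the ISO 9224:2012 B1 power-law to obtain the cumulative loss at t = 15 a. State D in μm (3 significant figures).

D(15) = 62.0 μm

zinc: T>10 °C ⇒ hinge -0.071·(23.2−10) = -0.9372
  Pd branch = 0.0129·Pd^0.44·e^(0.046·RH+f) = 1.874 μm/a
  Sd branch = 0.0175·Sd^0.57·e^(0.008·RH+0.085·T) = 4.983 μm/a
  sum: 1.874 + 4.983 → r_corr = 6.856 μm/a
ISO 9224: D(t) = r_corr · t^b with b = 0.813 (zinc, B1)
  D(15) = 6.856 × 15^0.813 = 6.856 × 9.04 = 61.98 μm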